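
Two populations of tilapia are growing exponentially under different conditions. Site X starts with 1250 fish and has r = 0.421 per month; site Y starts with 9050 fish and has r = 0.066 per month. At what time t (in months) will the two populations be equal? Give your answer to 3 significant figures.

Set 1250·e^(0.421t) = 9050·e^(0.066t).
e^((0.421 − 0.066)t) = 9050/1250 → e^(0.355·t) = 7.24.
0.355·t = ln(7.24) = 1.9796, so t = 1.9796/0.355 = 5.5764.

5.58 months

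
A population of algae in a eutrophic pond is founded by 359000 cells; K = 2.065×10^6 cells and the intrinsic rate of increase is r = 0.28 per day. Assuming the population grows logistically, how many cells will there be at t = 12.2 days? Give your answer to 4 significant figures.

A = (K − N₀)/N₀ = (2.065×10^6 − 359000)/359000 = 4.7521.
N(t) = K/(1 + A·e^(−rt)) = 2.065×10^6/(1 + 4.7521×e^(−0.28×12.2)).
e^(−3.416) = 0.032844; denominator = 1 + 4.7521×0.032844 = 1.1561.
N = 2.065×10^6/1.1561 = 1.786216×10^6.

1786000 cells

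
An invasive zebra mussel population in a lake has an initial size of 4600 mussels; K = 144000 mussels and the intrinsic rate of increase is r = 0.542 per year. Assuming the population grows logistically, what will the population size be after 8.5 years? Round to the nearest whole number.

A = (K − N₀)/N₀ = (144000 − 4600)/4600 = 30.304.
N(t) = K/(1 + A·e^(−rt)) = 144000/(1 + 30.304×e^(−0.542×8.5)).
e^(−4.607) = 0.0099817; denominator = 1 + 30.304×0.0099817 = 1.3025.
N = 144000/1.3025 = 110558.

110558 mussels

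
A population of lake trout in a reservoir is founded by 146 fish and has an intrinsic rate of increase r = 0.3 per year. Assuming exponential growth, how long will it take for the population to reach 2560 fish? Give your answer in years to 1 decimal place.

9.5 years

Set N₀·e^(rt) = 2560: e^(0.3·t) = 2560/146 = 17.534.
0.3·t = ln(17.534) = 2.8642, so t = 2.8642/0.3 = 9.5472.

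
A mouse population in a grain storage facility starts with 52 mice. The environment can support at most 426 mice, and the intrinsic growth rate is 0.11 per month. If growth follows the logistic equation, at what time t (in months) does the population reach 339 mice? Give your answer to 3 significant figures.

30.3 months

A = (K − N₀)/N₀ = (426 − 52)/52 = 7.1923.
Solve 426/(1 + 7.1923·e^(−0.11t)) = 339: 1 + 7.1923·e^(−0.11t) = 1.2566, so e^(−0.11t) = 0.0356822.
−0.11·t = ln(0.0356822) = -3.3331, so t = 3.3331/0.11 = 30.301.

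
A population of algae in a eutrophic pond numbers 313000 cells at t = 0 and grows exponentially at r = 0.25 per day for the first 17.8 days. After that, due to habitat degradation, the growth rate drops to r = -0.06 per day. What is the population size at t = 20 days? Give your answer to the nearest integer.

23487020 cells

Phase 1: N(17.8) = 313000·e^(0.25×17.8) = 313000·e^4.45 = 2.680123×10^7.
Phase 2 runs for 20 − 17.8 = 2.2 days at r = -0.06.
N(20) = 2.680123×10^7·e^(-0.06×2.2) = 2.680123×10^7·e^-0.132 = 2.348702×10^7.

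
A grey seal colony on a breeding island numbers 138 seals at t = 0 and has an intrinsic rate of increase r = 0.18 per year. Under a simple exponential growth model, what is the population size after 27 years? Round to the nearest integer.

17805 seals

N(t) = N₀·e^(rt) = 138 × e^(0.18×27) = 138 × e^4.86.
e^4.86 ≈ 129.02, so N ≈ 138 × 129.02 = 17805.3.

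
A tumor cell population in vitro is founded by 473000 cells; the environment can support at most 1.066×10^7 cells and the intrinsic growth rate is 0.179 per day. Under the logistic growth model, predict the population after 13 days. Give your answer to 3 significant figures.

A = (K − N₀)/N₀ = (1.066×10^7 − 473000)/473000 = 21.537.
N(t) = K/(1 + A·e^(−rt)) = 1.066×10^7/(1 + 21.537×e^(−0.179×13)).
e^(−2.327) = 0.097588; denominator = 1 + 21.537×0.097588 = 3.1018.
N = 1.066×10^7/3.1018 = 3.436765×10^6.

3440000 cells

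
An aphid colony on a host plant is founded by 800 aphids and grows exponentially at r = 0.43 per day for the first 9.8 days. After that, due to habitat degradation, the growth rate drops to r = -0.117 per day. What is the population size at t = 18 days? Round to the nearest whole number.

Phase 1: N(9.8) = 800·e^(0.43×9.8) = 800·e^4.214 = 54101.2.
Phase 2 runs for 18 − 9.8 = 8.2 days at r = -0.117.
N(18) = 54101.2·e^(-0.117×8.2) = 54101.2·e^-0.9594 = 20727.4.

20727 aphids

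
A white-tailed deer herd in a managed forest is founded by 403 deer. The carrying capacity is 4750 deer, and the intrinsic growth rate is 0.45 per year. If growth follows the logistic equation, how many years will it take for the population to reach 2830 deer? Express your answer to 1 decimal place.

A = (K − N₀)/N₀ = (4750 − 403)/403 = 10.787.
Solve 4750/(1 + 10.787·e^(−0.45t)) = 2830: 1 + 10.787·e^(−0.45t) = 1.6784, so e^(−0.45t) = 0.062897.
−0.45·t = ln(0.062897) = -2.7663, so t = 2.7663/0.45 = 6.1472.

6.1 years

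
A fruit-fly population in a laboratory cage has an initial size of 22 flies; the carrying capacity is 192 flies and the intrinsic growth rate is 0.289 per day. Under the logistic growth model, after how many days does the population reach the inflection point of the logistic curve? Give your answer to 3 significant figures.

Logistic growth is fastest at N = K/2 = 96.
A = (K − N₀)/N₀ = 7.7273. Set K/(1 + A·e^(−rt)) = K/2 → A·e^(−rt) = 1.
e^(−0.289t) = 1/7.7273 = 0.129412, so t = ln(7.7273)/0.289 = 2.0448/0.289 = 7.0753.

7.08 days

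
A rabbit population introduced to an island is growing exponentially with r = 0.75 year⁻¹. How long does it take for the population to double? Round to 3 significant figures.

Doubling time t_d = ln(2)/r = 0.6931/0.75 = 0.9242.

0.924 years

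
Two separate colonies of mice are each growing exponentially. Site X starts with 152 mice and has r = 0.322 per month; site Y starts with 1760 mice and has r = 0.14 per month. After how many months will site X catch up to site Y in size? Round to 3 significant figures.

13.5 months

Set 152·e^(0.322t) = 1760·e^(0.14t).
e^((0.322 − 0.14)t) = 1760/152 → e^(0.182·t) = 11.579.
0.182·t = ln(11.579) = 2.4492, so t = 2.4492/0.182 = 13.457.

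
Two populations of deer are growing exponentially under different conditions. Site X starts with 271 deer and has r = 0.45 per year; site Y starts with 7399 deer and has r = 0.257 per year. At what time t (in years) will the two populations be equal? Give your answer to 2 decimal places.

Set 271·e^(0.45t) = 7399·e^(0.257t).
e^((0.45 − 0.257)t) = 7399/271 → e^(0.193·t) = 27.303.
0.193·t = ln(27.303) = 3.307, so t = 3.307/0.193 = 17.135.

17.13 years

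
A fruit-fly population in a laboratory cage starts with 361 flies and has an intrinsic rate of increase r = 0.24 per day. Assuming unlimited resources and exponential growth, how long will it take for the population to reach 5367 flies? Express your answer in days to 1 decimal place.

11.2 days

Set N₀·e^(rt) = 5367: e^(0.24·t) = 5367/361 = 14.867.
0.24·t = ln(14.867) = 2.6991, so t = 2.6991/0.24 = 11.246.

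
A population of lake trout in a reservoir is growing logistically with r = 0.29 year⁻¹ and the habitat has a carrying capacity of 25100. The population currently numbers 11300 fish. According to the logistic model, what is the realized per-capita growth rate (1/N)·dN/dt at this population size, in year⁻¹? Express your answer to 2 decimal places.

(1/N)·dN/dt = r(1 − N/K) = 0.29 × (1 − 11300/25100).
= 0.29 × 0.5498 = 0.15944.

0.16 per year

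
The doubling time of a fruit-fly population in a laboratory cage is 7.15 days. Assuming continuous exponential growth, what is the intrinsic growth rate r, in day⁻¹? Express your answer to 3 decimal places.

r = ln(2)/t_d = 0.6931/7.15 = 0.096944.

0.097 per day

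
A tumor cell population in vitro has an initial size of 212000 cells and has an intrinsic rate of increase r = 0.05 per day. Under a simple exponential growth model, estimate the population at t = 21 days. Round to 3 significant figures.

N(t) = N₀·e^(rt) = 212000 × e^(0.05×21) = 212000 × e^1.05.
e^1.05 ≈ 2.8577, so N ≈ 212000 × 2.8577 = 605822.

606000 cells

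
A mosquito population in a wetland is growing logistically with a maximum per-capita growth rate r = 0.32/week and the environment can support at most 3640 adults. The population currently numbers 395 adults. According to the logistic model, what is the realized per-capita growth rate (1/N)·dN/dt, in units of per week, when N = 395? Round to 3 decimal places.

0.285 per week

(1/N)·dN/dt = r(1 − N/K) = 0.32 × (1 − 395/3640).
= 0.32 × 0.89148 = 0.28527.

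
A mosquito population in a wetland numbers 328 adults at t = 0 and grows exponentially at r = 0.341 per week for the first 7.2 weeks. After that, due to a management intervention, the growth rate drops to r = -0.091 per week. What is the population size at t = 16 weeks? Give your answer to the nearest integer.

Phase 1: N(7.2) = 328·e^(0.341×7.2) = 328·e^2.455 = 3820.79.
Phase 2 runs for 16 − 7.2 = 8.8 weeks at r = -0.091.
N(16) = 3820.79·e^(-0.091×8.8) = 3820.79·e^-0.8008 = 1715.42.

1715 adults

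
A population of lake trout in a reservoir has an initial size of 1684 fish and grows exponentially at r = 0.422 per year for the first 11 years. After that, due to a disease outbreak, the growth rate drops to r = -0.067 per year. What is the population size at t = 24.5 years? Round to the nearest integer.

Phase 1: N(11) = 1684·e^(0.422×11) = 1684·e^4.642 = 174718.
Phase 2 runs for 24.5 − 11 = 13.5 years at r = -0.067.
N(24.5) = 174718·e^(-0.067×13.5) = 174718·e^-0.9045 = 70716.

70716 fish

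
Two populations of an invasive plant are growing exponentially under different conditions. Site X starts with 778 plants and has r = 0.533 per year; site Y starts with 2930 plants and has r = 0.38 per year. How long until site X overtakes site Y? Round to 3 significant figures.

8.67 years

Set 778·e^(0.533t) = 2930·e^(0.38t).
e^((0.533 − 0.38)t) = 2930/778 → e^(0.153·t) = 3.7661.
0.153·t = ln(3.7661) = 1.326, so t = 1.326/0.153 = 8.6669.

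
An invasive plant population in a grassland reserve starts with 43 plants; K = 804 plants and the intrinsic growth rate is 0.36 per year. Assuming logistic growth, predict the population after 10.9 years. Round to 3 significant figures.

596 plants

A = (K − N₀)/N₀ = (804 − 43)/43 = 17.698.
N(t) = K/(1 + A·e^(−rt)) = 804/(1 + 17.698×e^(−0.36×10.9)).
e^(−3.924) = 0.019762; denominator = 1 + 17.698×0.019762 = 1.3497.
N = 804/1.3497 = 595.671.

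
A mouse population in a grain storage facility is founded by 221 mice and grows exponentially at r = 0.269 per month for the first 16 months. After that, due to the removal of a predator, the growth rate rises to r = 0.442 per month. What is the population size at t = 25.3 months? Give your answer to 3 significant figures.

997000 mice

Phase 1: N(16) = 221·e^(0.269×16) = 221·e^4.304 = 16352.9.
Phase 2 runs for 25.3 − 16 = 9.3 months at r = 0.442.
N(25.3) = 16352.9·e^(0.442×9.3) = 16352.9·e^4.111 = 997256.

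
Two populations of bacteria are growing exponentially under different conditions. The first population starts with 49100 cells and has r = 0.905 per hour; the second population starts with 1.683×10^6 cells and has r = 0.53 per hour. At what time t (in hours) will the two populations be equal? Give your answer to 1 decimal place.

Set 49100·e^(0.905t) = 1.683×10^6·e^(0.53t).
e^((0.905 − 0.53)t) = 1.683×10^6/49100 → e^(0.375·t) = 34.277.
0.375·t = ln(34.277) = 3.5345, so t = 3.5345/0.375 = 9.4253.

9.4 hours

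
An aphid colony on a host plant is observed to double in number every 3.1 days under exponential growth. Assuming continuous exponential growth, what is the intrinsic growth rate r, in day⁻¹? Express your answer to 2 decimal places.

r = ln(2)/t_d = 0.6931/3.1 = 0.2236.

0.22 per day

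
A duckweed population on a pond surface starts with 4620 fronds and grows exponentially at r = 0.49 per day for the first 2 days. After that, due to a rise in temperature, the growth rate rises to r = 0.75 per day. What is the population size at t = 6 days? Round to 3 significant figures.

Phase 1: N(2) = 4620·e^(0.49×2) = 4620·e^0.98 = 12309.8.
Phase 2 runs for 6 − 2 = 4 days at r = 0.75.
N(6) = 12309.8·e^(0.75×4) = 12309.8·e^3 = 247249.

247000 fronds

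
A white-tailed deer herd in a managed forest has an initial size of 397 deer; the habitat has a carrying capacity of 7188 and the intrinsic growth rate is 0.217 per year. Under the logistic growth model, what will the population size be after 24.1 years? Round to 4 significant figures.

6585 deer

A = (K − N₀)/N₀ = (7188 − 397)/397 = 17.106.
N(t) = K/(1 + A·e^(−rt)) = 7188/(1 + 17.106×e^(−0.217×24.1)).
e^(−5.23) = 0.0053551; denominator = 1 + 17.106×0.0053551 = 1.0916.
N = 7188/1.0916 = 6584.81.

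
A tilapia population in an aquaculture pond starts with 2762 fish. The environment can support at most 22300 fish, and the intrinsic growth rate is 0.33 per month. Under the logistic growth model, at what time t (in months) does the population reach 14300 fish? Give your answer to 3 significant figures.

7.69 months

A = (K − N₀)/N₀ = (22300 − 2762)/2762 = 7.0739.
Solve 22300/(1 + 7.0739·e^(−0.33t)) = 14300: 1 + 7.0739·e^(−0.33t) = 1.5594, so e^(−0.33t) = 0.0790856.
−0.33·t = ln(0.0790856) = -2.5372, so t = 2.5372/0.33 = 7.6886.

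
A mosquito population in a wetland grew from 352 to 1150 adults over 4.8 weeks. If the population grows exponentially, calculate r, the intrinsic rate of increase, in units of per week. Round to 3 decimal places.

0.247 per week

From N(t) = N₀·e^(rt): e^(r·4.8) = 1150/352 = 3.267.
r·4.8 = ln(3.267) = 1.1839, so r = 1.1839/4.8 = 0.24664.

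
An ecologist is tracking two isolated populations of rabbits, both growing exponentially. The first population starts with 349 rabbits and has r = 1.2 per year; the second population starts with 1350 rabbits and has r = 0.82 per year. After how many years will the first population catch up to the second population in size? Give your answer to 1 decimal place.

Set 349·e^(1.2t) = 1350·e^(0.82t).
e^((1.2 − 0.82)t) = 1350/349 → e^(0.38·t) = 3.8682.
0.38·t = ln(3.8682) = 1.3528, so t = 1.3528/0.38 = 3.56.

3.6 years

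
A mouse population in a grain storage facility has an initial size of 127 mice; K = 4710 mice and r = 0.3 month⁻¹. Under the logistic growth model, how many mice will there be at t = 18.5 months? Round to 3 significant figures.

A = (K − N₀)/N₀ = (4710 − 127)/127 = 36.087.
N(t) = K/(1 + A·e^(−rt)) = 4710/(1 + 36.087×e^(−0.3×18.5)).
e^(−5.55) = 0.0038875; denominator = 1 + 36.087×0.0038875 = 1.1403.
N = 4710/1.1403 = 4130.55.

4130 mice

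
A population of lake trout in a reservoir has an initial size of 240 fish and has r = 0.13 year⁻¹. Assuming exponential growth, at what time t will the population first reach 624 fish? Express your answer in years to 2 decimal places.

7.35 years

Set N₀·e^(rt) = 624: e^(0.13·t) = 624/240 = 2.6.
0.13·t = ln(2.6) = 0.95551, so t = 0.95551/0.13 = 7.3501.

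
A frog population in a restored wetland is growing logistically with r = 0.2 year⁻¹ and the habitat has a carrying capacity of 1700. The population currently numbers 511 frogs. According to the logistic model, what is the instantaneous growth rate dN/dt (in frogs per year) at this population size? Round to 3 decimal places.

71.480 frogs per year

dN/dt = rN(1 − N/K) = 0.2 × 511 × (1 − 511/1700).
1 − 511/1700 = 0.69941; dN/dt = 0.2 × 511 × 0.69941 = 71.48.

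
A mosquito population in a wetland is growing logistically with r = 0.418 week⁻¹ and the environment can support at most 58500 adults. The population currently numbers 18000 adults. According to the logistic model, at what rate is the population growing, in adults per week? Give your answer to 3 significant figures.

5210 adults per week

dN/dt = rN(1 − N/K) = 0.418 × 18000 × (1 − 18000/58500).
1 − 18000/58500 = 0.69231; dN/dt = 0.418 × 18000 × 0.69231 = 5208.9.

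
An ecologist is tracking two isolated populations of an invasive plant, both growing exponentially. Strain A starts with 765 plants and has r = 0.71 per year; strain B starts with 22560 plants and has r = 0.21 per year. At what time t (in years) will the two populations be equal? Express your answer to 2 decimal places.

6.77 years

Set 765·e^(0.71t) = 22560·e^(0.21t).
e^((0.71 − 0.21)t) = 22560/765 → e^(0.5·t) = 29.49.
0.5·t = ln(29.49) = 3.3841, so t = 3.3841/0.5 = 6.7681.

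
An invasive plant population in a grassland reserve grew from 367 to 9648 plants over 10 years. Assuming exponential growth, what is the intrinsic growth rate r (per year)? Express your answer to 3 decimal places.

0.327 per year

From N(t) = N₀·e^(rt): e^(r·10) = 9648/367 = 26.289.
r·10 = ln(26.289) = 3.2691, so r = 3.2691/10 = 0.32691.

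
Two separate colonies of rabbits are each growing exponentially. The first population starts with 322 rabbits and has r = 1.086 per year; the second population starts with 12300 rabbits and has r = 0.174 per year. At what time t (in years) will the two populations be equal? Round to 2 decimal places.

3.99 years

Set 322·e^(1.086t) = 12300·e^(0.174t).
e^((1.086 − 0.174)t) = 12300/322 → e^(0.912·t) = 38.199.
0.912·t = ln(38.199) = 3.6428, so t = 3.6428/0.912 = 3.9943.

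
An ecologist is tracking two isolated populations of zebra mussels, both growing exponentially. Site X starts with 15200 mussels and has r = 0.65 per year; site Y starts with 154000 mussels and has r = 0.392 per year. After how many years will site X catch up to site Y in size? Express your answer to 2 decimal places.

Set 15200·e^(0.65t) = 154000·e^(0.392t).
e^((0.65 − 0.392)t) = 154000/15200 → e^(0.258·t) = 10.132.
0.258·t = ln(10.132) = 2.3157, so t = 2.3157/0.258 = 8.9754.

8.98 years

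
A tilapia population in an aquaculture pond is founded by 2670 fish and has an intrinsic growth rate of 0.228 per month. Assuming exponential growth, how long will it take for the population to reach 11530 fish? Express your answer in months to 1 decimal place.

6.4 months

Set N₀·e^(rt) = 11530: e^(0.228·t) = 11530/2670 = 4.3184.
0.228·t = ln(4.3184) = 1.4629, so t = 1.4629/0.228 = 6.4161.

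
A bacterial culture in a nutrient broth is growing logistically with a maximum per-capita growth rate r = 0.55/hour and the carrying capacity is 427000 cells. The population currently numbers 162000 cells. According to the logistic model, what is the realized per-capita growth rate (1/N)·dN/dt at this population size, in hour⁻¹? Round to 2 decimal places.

(1/N)·dN/dt = r(1 − N/K) = 0.55 × (1 − 162000/427000).
= 0.55 × 0.62061 = 0.34133.

0.34 per hour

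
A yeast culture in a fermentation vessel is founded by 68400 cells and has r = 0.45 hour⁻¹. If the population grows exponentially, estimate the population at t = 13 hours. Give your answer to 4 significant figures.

N(t) = N₀·e^(rt) = 68400 × e^(0.45×13) = 68400 × e^5.85.
e^5.85 ≈ 347.23, so N ≈ 68400 × 347.23 = 2.375083×10^7.

23750000 cells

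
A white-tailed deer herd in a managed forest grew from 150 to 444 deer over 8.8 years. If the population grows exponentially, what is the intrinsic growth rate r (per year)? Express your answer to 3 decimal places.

From N(t) = N₀·e^(rt): e^(r·8.8) = 444/150 = 2.96.
r·8.8 = ln(2.96) = 1.0852, so r = 1.0852/8.8 = 0.12332.

0.123 per year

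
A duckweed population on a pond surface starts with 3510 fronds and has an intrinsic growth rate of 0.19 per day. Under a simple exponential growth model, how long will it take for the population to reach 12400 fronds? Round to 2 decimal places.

6.64 days

Set N₀·e^(rt) = 12400: e^(0.19·t) = 12400/3510 = 3.5328.
0.19·t = ln(3.5328) = 1.2621, so t = 1.2621/0.19 = 6.6425.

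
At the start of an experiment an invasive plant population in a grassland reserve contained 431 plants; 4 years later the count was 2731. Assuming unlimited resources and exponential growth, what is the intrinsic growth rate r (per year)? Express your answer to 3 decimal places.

0.462 per year

From N(t) = N₀·e^(rt): e^(r·4) = 2731/431 = 6.3364.
r·4 = ln(6.3364) = 1.8463, so r = 1.8463/4 = 0.46158.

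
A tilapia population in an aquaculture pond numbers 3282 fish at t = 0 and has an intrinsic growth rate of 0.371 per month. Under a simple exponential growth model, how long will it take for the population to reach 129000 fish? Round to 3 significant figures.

9.90 months

Set N₀·e^(rt) = 129000: e^(0.371·t) = 129000/3282 = 39.305.
0.371·t = ln(39.305) = 3.6714, so t = 3.6714/0.371 = 9.8958.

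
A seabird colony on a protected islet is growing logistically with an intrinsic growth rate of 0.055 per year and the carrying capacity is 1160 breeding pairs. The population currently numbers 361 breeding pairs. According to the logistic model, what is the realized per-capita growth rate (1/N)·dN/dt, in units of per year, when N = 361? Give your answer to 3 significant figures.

(1/N)·dN/dt = r(1 − N/K) = 0.055 × (1 − 361/1160).
= 0.055 × 0.68879 = 0.037884.

0.0379 per year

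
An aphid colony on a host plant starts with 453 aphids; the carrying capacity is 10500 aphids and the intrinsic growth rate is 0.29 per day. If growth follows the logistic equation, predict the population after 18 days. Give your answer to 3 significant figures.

A = (K − N₀)/N₀ = (10500 − 453)/453 = 22.179.
N(t) = K/(1 + A·e^(−rt)) = 10500/(1 + 22.179×e^(−0.29×18)).
e^(−5.22) = 0.0054073; denominator = 1 + 22.179×0.0054073 = 1.1199.
N = 10500/1.1199 = 9375.6.

9380 aphids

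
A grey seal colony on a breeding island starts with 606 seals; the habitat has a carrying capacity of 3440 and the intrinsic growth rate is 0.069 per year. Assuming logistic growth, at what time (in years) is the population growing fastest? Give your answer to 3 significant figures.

Logistic growth is fastest at N = K/2 = 1720.
A = (K − N₀)/N₀ = 4.6766. Set K/(1 + A·e^(−rt)) = K/2 → A·e^(−rt) = 1.
e^(−0.069t) = 1/4.6766 = 0.213832, so t = ln(4.6766)/0.069 = 1.5426/0.069 = 22.356.

22.4 years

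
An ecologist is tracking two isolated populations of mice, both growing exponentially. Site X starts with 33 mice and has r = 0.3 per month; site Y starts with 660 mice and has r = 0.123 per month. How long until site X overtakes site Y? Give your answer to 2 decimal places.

Set 33·e^(0.3t) = 660·e^(0.123t).
e^((0.3 − 0.123)t) = 660/33 → e^(0.177·t) = 20.
0.177·t = ln(20) = 2.9957, so t = 2.9957/0.177 = 16.925.

16.93 months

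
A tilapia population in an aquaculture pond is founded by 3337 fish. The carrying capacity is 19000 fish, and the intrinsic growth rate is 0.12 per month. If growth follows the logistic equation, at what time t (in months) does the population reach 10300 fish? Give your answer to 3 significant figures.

A = (K − N₀)/N₀ = (19000 − 3337)/3337 = 4.6937.
Solve 19000/(1 + 4.6937·e^(−0.12t)) = 10300: 1 + 4.6937·e^(−0.12t) = 1.8447, so e^(−0.12t) = 0.179955.
−0.12·t = ln(0.179955) = -1.715, so t = 1.715/0.12 = 14.292.

14.3 months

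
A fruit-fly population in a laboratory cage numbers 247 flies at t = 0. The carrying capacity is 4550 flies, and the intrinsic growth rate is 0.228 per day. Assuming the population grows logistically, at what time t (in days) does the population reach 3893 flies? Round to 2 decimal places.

A = (K − N₀)/N₀ = (4550 − 247)/247 = 17.421.
Solve 4550/(1 + 17.421·e^(−0.228t)) = 3893: 1 + 17.421·e^(−0.228t) = 1.1688, so e^(−0.228t) = 0.00968739.
−0.228·t = ln(0.00968739) = -4.6369, so t = 4.6369/0.228 = 20.337.

20.34 days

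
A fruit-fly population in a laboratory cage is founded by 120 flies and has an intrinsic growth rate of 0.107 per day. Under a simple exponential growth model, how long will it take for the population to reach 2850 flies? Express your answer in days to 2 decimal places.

Set N₀·e^(rt) = 2850: e^(0.107·t) = 2850/120 = 23.75.
0.107·t = ln(23.75) = 3.1676, so t = 3.1676/0.107 = 29.604.

29.60 days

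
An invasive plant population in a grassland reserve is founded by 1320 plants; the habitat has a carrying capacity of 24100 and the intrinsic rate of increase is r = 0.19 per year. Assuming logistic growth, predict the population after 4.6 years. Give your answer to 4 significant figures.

A = (K − N₀)/N₀ = (24100 − 1320)/1320 = 17.258.
N(t) = K/(1 + A·e^(−rt)) = 24100/(1 + 17.258×e^(−0.19×4.6)).
e^(−0.874) = 0.41728; denominator = 1 + 17.258×0.41728 = 8.2012.
N = 24100/8.2012 = 2938.59.

2939 plants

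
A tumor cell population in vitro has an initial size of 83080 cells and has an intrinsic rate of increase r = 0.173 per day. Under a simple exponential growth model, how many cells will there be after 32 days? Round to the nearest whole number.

21074183 cells

N(t) = N₀·e^(rt) = 83080 × e^(0.173×32) = 83080 × e^5.536.
e^5.536 ≈ 253.66, so N ≈ 83080 × 253.66 = 2.107418×10^7.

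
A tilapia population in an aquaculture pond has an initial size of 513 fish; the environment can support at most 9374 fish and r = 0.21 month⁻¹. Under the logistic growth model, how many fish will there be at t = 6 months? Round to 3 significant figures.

1590 fish

A = (K − N₀)/N₀ = (9374 − 513)/513 = 17.273.
N(t) = K/(1 + A·e^(−rt)) = 9374/(1 + 17.273×e^(−0.21×6)).
e^(−1.26) = 0.28365; denominator = 1 + 17.273×0.28365 = 5.8995.
N = 9374/5.8995 = 1588.94.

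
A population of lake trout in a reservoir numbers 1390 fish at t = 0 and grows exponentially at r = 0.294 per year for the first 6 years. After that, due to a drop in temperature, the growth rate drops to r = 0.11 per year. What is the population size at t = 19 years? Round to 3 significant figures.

33900 fish

Phase 1: N(6) = 1390·e^(0.294×6) = 1390·e^1.764 = 8111.67.
Phase 2 runs for 19 − 6 = 13 years at r = 0.11.
N(19) = 8111.67·e^(0.11×13) = 8111.67·e^1.43 = 33896.2.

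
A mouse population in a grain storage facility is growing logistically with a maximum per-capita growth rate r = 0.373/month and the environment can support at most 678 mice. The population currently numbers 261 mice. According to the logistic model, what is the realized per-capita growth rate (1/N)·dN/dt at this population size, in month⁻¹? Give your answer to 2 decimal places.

0.23 per month

(1/N)·dN/dt = r(1 − N/K) = 0.373 × (1 − 261/678).
= 0.373 × 0.61504 = 0.22941.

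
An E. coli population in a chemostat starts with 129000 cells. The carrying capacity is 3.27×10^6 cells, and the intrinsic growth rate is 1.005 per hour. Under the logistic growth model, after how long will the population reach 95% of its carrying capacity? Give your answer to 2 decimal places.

A = (K − N₀)/N₀ = (3.27×10^6 − 129000)/129000 = 24.349.
Solve 3.27×10^6/(1 + 24.349·e^(−1.005t)) = 3.1065×10^6: 1 + 24.349·e^(−1.005t) = 1.0526, so e^(−1.005t) = 0.00216156.
−1.005·t = ln(0.00216156) = -6.1369, so t = 6.1369/1.005 = 6.1064.

6.11 hours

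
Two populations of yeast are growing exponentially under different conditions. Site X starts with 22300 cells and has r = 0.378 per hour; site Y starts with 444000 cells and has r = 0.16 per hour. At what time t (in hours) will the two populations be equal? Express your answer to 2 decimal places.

13.72 hours

Set 22300·e^(0.378t) = 444000·e^(0.16t).
e^((0.378 − 0.16)t) = 444000/22300 → e^(0.218·t) = 19.91.
0.218·t = ln(19.91) = 2.9912, so t = 2.9912/0.218 = 13.721.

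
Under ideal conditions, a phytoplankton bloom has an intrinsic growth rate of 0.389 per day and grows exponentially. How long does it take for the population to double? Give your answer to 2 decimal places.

1.78 days

Doubling time t_d = ln(2)/r = 0.6931/0.389 = 1.7819.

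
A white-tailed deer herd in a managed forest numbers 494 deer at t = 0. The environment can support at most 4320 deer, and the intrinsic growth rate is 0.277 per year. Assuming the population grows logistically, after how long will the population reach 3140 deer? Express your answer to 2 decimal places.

10.92 years

A = (K − N₀)/N₀ = (4320 − 494)/494 = 7.7449.
Solve 4320/(1 + 7.7449·e^(−0.277t)) = 3140: 1 + 7.7449·e^(−0.277t) = 1.3758, so e^(−0.277t) = 0.0485215.
−0.277·t = ln(0.0485215) = -3.0257, so t = 3.0257/0.277 = 10.923.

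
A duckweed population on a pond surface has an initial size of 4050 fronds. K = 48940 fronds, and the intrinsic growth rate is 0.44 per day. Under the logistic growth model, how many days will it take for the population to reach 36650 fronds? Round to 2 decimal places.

7.95 days

A = (K − N₀)/N₀ = (48940 − 4050)/4050 = 11.084.
Solve 48940/(1 + 11.084·e^(−0.44t)) = 36650: 1 + 11.084·e^(−0.44t) = 1.3353, so e^(−0.44t) = 0.030254.
−0.44·t = ln(0.030254) = -3.4981, so t = 3.4981/0.44 = 7.9503.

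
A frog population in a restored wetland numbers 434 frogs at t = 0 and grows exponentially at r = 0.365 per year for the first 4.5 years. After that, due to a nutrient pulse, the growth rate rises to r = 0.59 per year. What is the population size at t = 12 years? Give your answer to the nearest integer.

187315 frogs

Phase 1: N(4.5) = 434·e^(0.365×4.5) = 434·e^1.643 = 2242.94.
Phase 2 runs for 12 − 4.5 = 7.5 years at r = 0.59.
N(12) = 2242.94·e^(0.59×7.5) = 2242.94·e^4.425 = 187315.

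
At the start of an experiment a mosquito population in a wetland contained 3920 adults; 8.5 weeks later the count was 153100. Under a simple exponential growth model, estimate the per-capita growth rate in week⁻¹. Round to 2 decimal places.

From N(t) = N₀·e^(rt): e^(r·8.5) = 153100/3920 = 39.056.
r·8.5 = ln(39.056) = 3.665, so r = 3.665/8.5 = 0.43118.

0.43 per week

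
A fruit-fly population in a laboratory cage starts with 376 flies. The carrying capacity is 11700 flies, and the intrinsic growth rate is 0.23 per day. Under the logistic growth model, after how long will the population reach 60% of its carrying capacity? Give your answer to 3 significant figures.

A = (K − N₀)/N₀ = (11700 − 376)/376 = 30.117.
Solve 11700/(1 + 30.117·e^(−0.23t)) = 7020: 1 + 30.117·e^(−0.23t) = 1.6667, so e^(−0.23t) = 0.0221359.
−0.23·t = ln(0.0221359) = -3.8106, so t = 3.8106/0.23 = 16.568.

16.6 days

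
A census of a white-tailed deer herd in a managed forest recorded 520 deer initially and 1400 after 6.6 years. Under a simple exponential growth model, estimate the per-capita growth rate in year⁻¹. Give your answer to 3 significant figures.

From N(t) = N₀·e^(rt): e^(r·6.6) = 1400/520 = 2.6923.
r·6.6 = ln(2.6923) = 0.9904, so r = 0.9904/6.6 = 0.15006.

0.150 per year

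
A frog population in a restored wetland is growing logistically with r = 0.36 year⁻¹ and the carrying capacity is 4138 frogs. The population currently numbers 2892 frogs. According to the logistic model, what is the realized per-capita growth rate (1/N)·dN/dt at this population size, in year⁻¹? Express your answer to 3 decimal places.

(1/N)·dN/dt = r(1 − N/K) = 0.36 × (1 − 2892/4138).
= 0.36 × 0.30111 = 0.1084.

0.108 per year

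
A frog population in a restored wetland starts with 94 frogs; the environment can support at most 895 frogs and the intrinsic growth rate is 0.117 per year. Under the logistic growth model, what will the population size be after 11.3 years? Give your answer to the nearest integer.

A = (K − N₀)/N₀ = (895 − 94)/94 = 8.5213.
N(t) = K/(1 + A·e^(−rt)) = 895/(1 + 8.5213×e^(−0.117×11.3)).
e^(−1.322) = 0.26657; denominator = 1 + 8.5213×0.26657 = 3.2716.
N = 895/3.2716 = 273.57.

274 frogs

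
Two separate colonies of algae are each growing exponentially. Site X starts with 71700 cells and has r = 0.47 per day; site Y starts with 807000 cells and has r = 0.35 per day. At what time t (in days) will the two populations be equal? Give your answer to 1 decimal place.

Set 71700·e^(0.47t) = 807000·e^(0.35t).
e^((0.47 − 0.35)t) = 807000/71700 → e^(0.12·t) = 11.255.
0.12·t = ln(11.255) = 2.4208, so t = 2.4208/0.12 = 20.174.

20.2 days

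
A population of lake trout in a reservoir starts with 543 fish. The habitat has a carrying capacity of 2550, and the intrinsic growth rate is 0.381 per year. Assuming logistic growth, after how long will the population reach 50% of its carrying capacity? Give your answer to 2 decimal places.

3.43 years

A = (K − N₀)/N₀ = (2550 − 543)/543 = 3.6961.
Solve 2550/(1 + 3.6961·e^(−0.381t)) = 1275: 1 + 3.6961·e^(−0.381t) = 2, so e^(−0.381t) = 0.270553.
−0.381·t = ln(0.270553) = -1.3073, so t = 1.3073/0.381 = 3.4312.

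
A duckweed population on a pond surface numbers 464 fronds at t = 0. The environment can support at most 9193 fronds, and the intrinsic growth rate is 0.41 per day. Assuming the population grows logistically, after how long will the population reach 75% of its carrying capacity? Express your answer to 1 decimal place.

A = (K − N₀)/N₀ = (9193 − 464)/464 = 18.812.
Solve 9193/(1 + 18.812·e^(−0.41t)) = 6894.75: 1 + 18.812·e^(−0.41t) = 1.3333, so e^(−0.41t) = 0.0177187.
−0.41·t = ln(0.0177187) = -4.0331, so t = 4.0331/0.41 = 9.8369.

9.8 days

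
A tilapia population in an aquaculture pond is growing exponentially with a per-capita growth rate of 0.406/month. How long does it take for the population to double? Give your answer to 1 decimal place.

1.7 months

Doubling time t_d = ln(2)/r = 0.6931/0.406 = 1.7073.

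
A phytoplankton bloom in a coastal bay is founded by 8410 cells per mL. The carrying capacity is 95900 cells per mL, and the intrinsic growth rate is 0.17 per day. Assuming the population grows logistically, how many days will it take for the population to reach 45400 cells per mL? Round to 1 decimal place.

A = (K − N₀)/N₀ = (95900 − 8410)/8410 = 10.403.
Solve 95900/(1 + 10.403·e^(−0.17t)) = 45400: 1 + 10.403·e^(−0.17t) = 2.1123, so e^(−0.17t) = 0.106923.
−0.17·t = ln(0.106923) = -2.2356, so t = 2.2356/0.17 = 13.151.

13.2 days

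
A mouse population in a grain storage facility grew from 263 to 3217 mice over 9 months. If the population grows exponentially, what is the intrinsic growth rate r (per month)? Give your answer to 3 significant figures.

From N(t) = N₀·e^(rt): e^(r·9) = 3217/263 = 12.232.
r·9 = ln(12.232) = 2.5041, so r = 2.5041/9 = 0.27823.

0.278 per month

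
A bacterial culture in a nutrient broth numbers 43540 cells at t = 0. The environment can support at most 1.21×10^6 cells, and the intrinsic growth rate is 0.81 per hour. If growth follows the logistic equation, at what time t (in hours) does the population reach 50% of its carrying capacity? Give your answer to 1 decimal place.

4.1 hours

A = (K − N₀)/N₀ = (1.21×10^6 − 43540)/43540 = 26.791.
Solve 1.21×10^6/(1 + 26.791·e^(−0.81t)) = 605000: 1 + 26.791·e^(−0.81t) = 2, so e^(−0.81t) = 0.0373266.
−0.81·t = ln(0.0373266) = -3.288, so t = 3.288/0.81 = 4.0593.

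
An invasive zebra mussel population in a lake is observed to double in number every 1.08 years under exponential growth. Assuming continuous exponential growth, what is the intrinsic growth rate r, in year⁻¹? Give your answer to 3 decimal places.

r = ln(2)/t_d = 0.6931/1.08 = 0.6418.

0.642 per year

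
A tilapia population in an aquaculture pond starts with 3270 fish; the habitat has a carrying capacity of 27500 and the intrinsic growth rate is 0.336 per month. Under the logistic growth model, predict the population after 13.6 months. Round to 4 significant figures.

25540 fish

A = (K − N₀)/N₀ = (27500 − 3270)/3270 = 7.4098.
N(t) = K/(1 + A·e^(−rt)) = 27500/(1 + 7.4098×e^(−0.336×13.6)).
e^(−4.57) = 0.010362; denominator = 1 + 7.4098×0.010362 = 1.0768.
N = 27500/1.0768 = 25539.1.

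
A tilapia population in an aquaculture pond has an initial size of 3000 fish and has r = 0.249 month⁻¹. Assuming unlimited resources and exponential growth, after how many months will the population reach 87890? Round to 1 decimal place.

Set N₀·e^(rt) = 87890: e^(0.249·t) = 87890/3000 = 29.297.
0.249·t = ln(29.297) = 3.3775, so t = 3.3775/0.249 = 13.564.

13.6 months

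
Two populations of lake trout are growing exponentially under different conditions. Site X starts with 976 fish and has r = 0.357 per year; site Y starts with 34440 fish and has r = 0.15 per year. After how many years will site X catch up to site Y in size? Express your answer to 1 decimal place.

Set 976·e^(0.357t) = 34440·e^(0.15t).
e^((0.357 − 0.15)t) = 34440/976 → e^(0.207·t) = 35.287.
0.207·t = ln(35.287) = 3.5635, so t = 3.5635/0.207 = 17.215.

17.2 years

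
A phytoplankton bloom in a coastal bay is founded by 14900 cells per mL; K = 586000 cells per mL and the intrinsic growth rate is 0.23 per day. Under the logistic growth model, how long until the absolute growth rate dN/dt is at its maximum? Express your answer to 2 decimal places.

Logistic growth is fastest at N = K/2 = 293000.
A = (K − N₀)/N₀ = 38.329. Set K/(1 + A·e^(−rt)) = K/2 → A·e^(−rt) = 1.
e^(−0.23t) = 1/38.329 = 0.02609, so t = ln(38.329)/0.23 = 3.6462/0.23 = 15.853.

15.85 days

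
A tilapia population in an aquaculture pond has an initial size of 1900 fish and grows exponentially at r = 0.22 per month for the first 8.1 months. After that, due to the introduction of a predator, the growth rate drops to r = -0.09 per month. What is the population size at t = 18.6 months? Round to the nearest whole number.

Phase 1: N(8.1) = 1900·e^(0.22×8.1) = 1900·e^1.782 = 11289.3.
Phase 2 runs for 18.6 − 8.1 = 10.5 months at r = -0.09.
N(18.6) = 11289.3·e^(-0.09×10.5) = 11289.3·e^-0.945 = 4387.91.

4388 fish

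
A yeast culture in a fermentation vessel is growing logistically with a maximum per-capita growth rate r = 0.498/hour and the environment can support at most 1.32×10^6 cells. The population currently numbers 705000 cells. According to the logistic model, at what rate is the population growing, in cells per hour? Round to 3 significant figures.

dN/dt = rN(1 − N/K) = 0.498 × 705000 × (1 − 705000/1.32×10^6).
1 − 705000/1.32×10^6 = 0.46591; dN/dt = 0.498 × 705000 × 0.46591 = 1.63576×10^5.

164000 cells per hour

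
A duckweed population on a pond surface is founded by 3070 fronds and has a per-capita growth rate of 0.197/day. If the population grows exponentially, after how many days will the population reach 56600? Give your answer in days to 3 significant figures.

14.8 days

Set N₀·e^(rt) = 56600: e^(0.197·t) = 56600/3070 = 18.436.
0.197·t = ln(18.436) = 2.9143, so t = 2.9143/0.197 = 14.794.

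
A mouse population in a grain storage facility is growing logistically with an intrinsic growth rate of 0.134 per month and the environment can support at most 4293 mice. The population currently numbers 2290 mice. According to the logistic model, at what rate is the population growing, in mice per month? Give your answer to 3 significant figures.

143 mice per month

dN/dt = rN(1 − N/K) = 0.134 × 2290 × (1 − 2290/4293).
1 − 2290/4293 = 0.46657; dN/dt = 0.134 × 2290 × 0.46657 = 143.17.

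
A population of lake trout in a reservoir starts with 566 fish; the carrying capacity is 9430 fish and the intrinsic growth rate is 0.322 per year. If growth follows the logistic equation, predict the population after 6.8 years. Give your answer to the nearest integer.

A = (K − N₀)/N₀ = (9430 − 566)/566 = 15.661.
N(t) = K/(1 + A·e^(−rt)) = 9430/(1 + 15.661×e^(−0.322×6.8)).
e^(−2.19) = 0.11196; denominator = 1 + 15.661×0.11196 = 2.7534.
N = 9430/2.7534 = 3424.85.

3425 fish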